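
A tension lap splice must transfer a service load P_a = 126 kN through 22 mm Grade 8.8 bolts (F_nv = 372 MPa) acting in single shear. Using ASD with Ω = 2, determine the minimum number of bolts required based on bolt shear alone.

A_b = π·22²/4 = 380.1 mm².
Per-bolt allowable strength R_n/Ω = 372 × 380.1 × 1 / 1000 / 2 = 70.7 kN.
n ≥ 126 / 70.7 = 1.782 → use 2 bolts.

2 bolts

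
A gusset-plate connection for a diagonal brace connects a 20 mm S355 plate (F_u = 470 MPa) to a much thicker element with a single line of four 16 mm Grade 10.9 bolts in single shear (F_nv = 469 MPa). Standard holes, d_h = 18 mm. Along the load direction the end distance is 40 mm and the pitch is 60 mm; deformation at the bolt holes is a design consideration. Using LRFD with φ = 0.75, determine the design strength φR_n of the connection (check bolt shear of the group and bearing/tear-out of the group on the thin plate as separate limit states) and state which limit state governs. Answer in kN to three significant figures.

283 kN (bolt shear governs)

Bolt shear: A_b = π·16²/4 = 201.1 mm²; R_n = 469 × 201.1 × 4 × 1 / 1000 = 377.2 kN → 0.75 × 377.2 = 283 kN.
Bearing (1.2 l_c t F_u ≤ 2.4 d t F_u): upper limit = 2.4·16·20·470 / 1000 = 361 kN.
  Edge l_c = 40 − 18/2 = 31 → r_n = 349.7 kN; interior l_c = 60 − 18 = 42 → r_n = 361 kN.
  R_n,bearing = 1·349.7 + 3·361 = 1433 kN → 0.75 × 1433 = 1070 kN.
Bolt shear governs: 283 kN.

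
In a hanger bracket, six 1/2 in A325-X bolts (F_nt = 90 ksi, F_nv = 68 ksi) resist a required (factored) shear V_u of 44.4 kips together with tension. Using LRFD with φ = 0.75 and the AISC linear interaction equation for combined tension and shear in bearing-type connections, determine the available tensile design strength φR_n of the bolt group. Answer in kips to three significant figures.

44.6 kips

A_b = π·0.5²/4 = 0.1963 in²; f_rv = 44.4 / (6 × 0.1963) = 37.69 ksi.
F'_nt = 1.3 F_nt − (F_nt / φF_nv) f_rv = 1.3·90 − (90/(0.75·68))·37.69 = 50.49 ksi, capped at F_nt → F'_nt = 50.49 ksi.
R_n = F'_nt · A_b · n = 50.49 × 0.1963 × 6 = 59.48 kips.
Design strength φR_n = 0.75 × 59.48 = 44.6 kips.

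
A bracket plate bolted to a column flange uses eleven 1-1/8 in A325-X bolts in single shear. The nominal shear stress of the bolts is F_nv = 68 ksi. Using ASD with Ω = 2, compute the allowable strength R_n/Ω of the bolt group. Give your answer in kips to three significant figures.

A_b = π × 1.125² / 4 = 0.994 in².
R_n = F_nv · A_b · n · n_s = 68 × 0.994 × 11 × 1 = 743.5 kips.
Allowable strength R_n/Ω = 743.5 / 2 = 372 kips.

372 kips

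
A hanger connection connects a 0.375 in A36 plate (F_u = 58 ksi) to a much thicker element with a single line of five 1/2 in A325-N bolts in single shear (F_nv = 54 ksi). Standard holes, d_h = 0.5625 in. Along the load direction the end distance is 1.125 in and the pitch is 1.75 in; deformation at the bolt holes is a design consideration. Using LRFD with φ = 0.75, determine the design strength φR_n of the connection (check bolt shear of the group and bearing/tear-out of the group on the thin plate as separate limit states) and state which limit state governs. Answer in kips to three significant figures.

39.8 kips (bolt shear governs)

Bolt shear: A_b = π·0.5²/4 = 0.1963 in²; R_n = 54 × 0.1963 × 5 × 1 = 53.01 kips → 0.75 × 53.01 = 39.8 kips.
Bearing (1.2 l_c t F_u ≤ 2.4 d t F_u): upper limit = 2.4·0.5·0.375·58 = 26.1 kips.
  Edge l_c = 1.125 − 0.5625/2 = 0.8438 → r_n = 22.02 kips; interior l_c = 1.75 − 0.5625 = 1.188 → r_n = 26.1 kips.
  R_n,bearing = 1·22.02 + 4·26.1 = 126.4 kips → 0.75 × 126.4 = 94.8 kips.
Bolt shear governs: 39.8 kips.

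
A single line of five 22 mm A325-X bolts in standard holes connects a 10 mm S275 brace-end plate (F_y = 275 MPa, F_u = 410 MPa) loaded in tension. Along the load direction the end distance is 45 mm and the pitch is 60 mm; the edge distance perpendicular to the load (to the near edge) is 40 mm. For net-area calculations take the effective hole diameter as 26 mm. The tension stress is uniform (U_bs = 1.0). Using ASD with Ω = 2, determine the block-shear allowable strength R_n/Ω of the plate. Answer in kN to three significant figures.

262 kN

Shear plane L_v = 45 + 4·60 = 285 mm; A_gv = 285 × 10 = 2850 mm².
A_nv = (285 − 4.5·26) × 10 = 1680 mm².
A_nt = (40 − 0.5·26) × 10 = 270 mm².
0.6 F_u A_nv = 413.3 kN; 0.6 F_y A_gv = 470.2 kN → shear rupture governs the shear term.
R_n = 413.3 + 1.0 × 410 × 270 / 1000 = 524 kN.
Allowable strength R_n/Ω = 524 / 2 = 262 kN.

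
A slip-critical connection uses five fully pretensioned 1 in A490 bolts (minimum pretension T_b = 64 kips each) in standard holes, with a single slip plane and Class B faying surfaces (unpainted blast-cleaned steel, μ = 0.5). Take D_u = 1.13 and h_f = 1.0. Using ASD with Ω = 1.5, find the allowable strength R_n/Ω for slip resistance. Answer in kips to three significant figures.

R_n = μ · D_u · h_f · T_b · n_s · n_b = 0.5 × 1.13 × 1.0 × 64 × 1 × 5 = 180.8 kips.
Allowable strength R_n/Ω = 180.8 / 1.5 = 121 kips.

121 kips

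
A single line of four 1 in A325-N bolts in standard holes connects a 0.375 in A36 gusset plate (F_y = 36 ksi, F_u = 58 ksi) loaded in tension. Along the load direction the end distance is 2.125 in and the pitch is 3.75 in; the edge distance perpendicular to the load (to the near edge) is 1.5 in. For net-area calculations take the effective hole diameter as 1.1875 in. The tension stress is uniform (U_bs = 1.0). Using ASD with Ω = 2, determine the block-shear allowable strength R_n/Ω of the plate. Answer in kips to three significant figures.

Shear plane L_v = 2.125 + 3·3.75 = 13.38 in; A_gv = 13.38 × 0.375 = 5.016 in².
A_nv = (13.38 − 3.5·1.1875) × 0.375 = 3.457 in².
A_nt = (1.5 − 0.5·1.1875) × 0.375 = 0.3398 in².
0.6 F_u A_nv = 120.3 kips; 0.6 F_y A_gv = 108.3 kips → shear yielding governs the shear term.
R_n = 108.3 + 1.0 × 58 × 0.3398 = 128 kips.
Allowable strength R_n/Ω = 128 / 2 = 64 kips.

64 kips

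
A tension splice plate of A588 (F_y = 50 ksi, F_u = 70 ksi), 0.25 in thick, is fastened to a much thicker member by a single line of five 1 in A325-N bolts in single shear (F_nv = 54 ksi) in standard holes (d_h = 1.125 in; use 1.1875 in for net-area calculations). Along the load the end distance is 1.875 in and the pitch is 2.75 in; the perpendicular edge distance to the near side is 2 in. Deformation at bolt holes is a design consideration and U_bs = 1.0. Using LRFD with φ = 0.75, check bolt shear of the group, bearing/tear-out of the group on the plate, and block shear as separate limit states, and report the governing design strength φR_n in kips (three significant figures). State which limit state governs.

77.8 kips (block shear governs)

Bolt shear: A_b = π·1²/4 = 0.7854 in²; R_n = 54 × 0.7854 × 5 × 1 = 212.1 kips → 0.75 × 212.1 = 159 kips.
Bearing: edge l_c = 1.312, r_n = 27.56 kips; interior l_c = 1.625, r_n = 34.12 kips; R_n = 27.56 + 4·34.12 = 164.1 kips → 123 kips.
Block shear: A_gv = 3.219, A_nv = 1.883, A_nt = 0.3516 in²; R_n = min(0.6F_uA_nv, 0.6F_yA_gv) + U_bs·F_u·A_nt = 103.7 kips → 77.8 kips.
Block shear governs: 77.8 kips.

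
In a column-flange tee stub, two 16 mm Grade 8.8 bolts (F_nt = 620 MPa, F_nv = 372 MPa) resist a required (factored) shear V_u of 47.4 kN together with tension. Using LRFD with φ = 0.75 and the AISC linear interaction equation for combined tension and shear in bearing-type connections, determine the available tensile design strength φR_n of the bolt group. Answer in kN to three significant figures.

A_b = π·16²/4 = 201.1 mm²; f_rv = 47.4 × 1000 / (2 × 201.1) = 117.9 MPa.
F'_nt = 1.3 F_nt − (F_nt / φF_nv) f_rv = 1.3·620 − (620/(0.75·372))·117.9 = 544.1 MPa, capped at F_nt → F'_nt = 544.1 MPa.
R_n = F'_nt · A_b · n = 544.1 × 201.1 × 2 / 1000 = 218.8 kN.
Design strength φR_n = 0.75 × 218.8 = 164 kN.

164 kN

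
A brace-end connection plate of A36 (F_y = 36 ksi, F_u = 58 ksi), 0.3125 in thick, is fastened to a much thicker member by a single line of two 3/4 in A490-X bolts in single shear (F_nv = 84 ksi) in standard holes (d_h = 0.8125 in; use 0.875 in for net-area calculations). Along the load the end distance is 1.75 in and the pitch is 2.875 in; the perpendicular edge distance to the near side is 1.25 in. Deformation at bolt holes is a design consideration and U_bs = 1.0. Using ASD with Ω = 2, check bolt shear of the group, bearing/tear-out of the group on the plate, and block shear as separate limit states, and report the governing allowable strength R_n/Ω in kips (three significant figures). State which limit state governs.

Bolt shear: A_b = π·0.75²/4 = 0.4418 in²; R_n = 84 × 0.4418 × 2 × 1 = 74.22 kips → 74.22 / 2 = 37.1 kips.
Bearing: edge l_c = 1.344, r_n = 29.23 kips; interior l_c = 2.062, r_n = 32.62 kips; R_n = 29.23 + 1·32.62 = 61.85 kips → 30.9 kips.
Block shear: A_gv = 1.445, A_nv = 1.035, A_nt = 0.2539 in²; R_n = min(0.6F_uA_nv, 0.6F_yA_gv) + U_bs·F_u·A_nt = 45.95 kips → 23 kips.
Block shear governs: 23 kips.

23 kips (block shear governs)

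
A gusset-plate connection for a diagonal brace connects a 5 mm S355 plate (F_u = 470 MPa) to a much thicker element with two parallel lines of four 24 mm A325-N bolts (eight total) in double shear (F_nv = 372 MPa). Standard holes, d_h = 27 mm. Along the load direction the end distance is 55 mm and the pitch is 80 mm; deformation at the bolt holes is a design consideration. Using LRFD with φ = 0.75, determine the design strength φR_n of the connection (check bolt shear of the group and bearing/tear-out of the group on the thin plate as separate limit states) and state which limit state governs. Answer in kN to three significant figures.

785 kN (bearing governs)

Bolt shear: A_b = π·24²/4 = 452.4 mm²; R_n = 372 × 452.4 × 8 × 2 / 1000 = 2693 kN → 0.75 × 2693 = 2020 kN.
Bearing (1.2 l_c t F_u ≤ 2.4 d t F_u): upper limit = 2.4·24·5·470 / 1000 = 135.4 kN.
  Edge l_c = 55 − 27/2 = 41.5 → r_n = 117 kN; interior l_c = 80 − 27 = 53 → r_n = 135.4 kN.
  R_n,bearing = 2·117 + 6·135.4 = 1046 kN → 0.75 × 1046 = 785 kN.
Bearing governs: 785 kN.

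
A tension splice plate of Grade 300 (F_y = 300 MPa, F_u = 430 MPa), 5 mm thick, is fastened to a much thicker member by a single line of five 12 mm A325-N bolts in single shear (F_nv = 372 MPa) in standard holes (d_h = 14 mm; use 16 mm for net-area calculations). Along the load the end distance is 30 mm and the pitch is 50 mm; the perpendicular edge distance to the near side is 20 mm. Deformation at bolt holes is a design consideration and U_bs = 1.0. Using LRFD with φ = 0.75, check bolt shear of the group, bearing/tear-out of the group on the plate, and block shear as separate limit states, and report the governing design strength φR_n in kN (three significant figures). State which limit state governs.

Bolt shear: A_b = π·12²/4 = 113.1 mm²; R_n = 372 × 113.1 × 5 × 1 / 1000 = 210.4 kN → 0.75 × 210.4 = 158 kN.
Bearing: edge l_c = 23, r_n = 59.34 kN; interior l_c = 36, r_n = 61.92 kN; R_n = 59.34 + 4·61.92 = 307 kN → 230 kN.
Block shear: A_gv = 1150, A_nv = 790, A_nt = 60 mm²; R_n = min(0.6F_uA_nv, 0.6F_yA_gv) + U_bs·F_u·A_nt = 229.6 kN → 172 kN.
Bolt shear governs: 158 kN.

158 kN (bolt shear governs)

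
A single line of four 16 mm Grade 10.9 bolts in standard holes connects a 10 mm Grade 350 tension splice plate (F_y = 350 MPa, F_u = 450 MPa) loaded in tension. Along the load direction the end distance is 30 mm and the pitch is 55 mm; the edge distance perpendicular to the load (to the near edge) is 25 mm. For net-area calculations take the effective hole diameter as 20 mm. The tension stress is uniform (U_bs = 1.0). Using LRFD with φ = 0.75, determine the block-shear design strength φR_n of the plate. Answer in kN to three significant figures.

Shear plane L_v = 30 + 3·55 = 195 mm; A_gv = 195 × 10 = 1950 mm².
A_nv = (195 − 3.5·20) × 10 = 1250 mm².
A_nt = (25 − 0.5·20) × 10 = 150 mm².
0.6 F_u A_nv = 337.5 kN; 0.6 F_y A_gv = 409.5 kN → shear rupture governs the shear term.
R_n = 337.5 + 1.0 × 450 × 150 / 1000 = 405 kN.
Design strength φR_n = 0.75 × 405 = 304 kN.

304 kN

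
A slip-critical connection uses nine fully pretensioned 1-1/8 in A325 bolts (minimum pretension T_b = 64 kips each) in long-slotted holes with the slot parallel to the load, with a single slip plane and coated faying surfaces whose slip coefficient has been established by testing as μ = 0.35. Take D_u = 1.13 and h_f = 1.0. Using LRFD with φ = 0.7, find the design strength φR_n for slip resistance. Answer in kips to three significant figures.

159 kips

R_n = μ · D_u · h_f · T_b · n_s · n_b = 0.35 × 1.13 × 1.0 × 64 × 1 × 9 = 227.8 kips.
Design strength φR_n = 0.7 × 227.8 = 159 kips.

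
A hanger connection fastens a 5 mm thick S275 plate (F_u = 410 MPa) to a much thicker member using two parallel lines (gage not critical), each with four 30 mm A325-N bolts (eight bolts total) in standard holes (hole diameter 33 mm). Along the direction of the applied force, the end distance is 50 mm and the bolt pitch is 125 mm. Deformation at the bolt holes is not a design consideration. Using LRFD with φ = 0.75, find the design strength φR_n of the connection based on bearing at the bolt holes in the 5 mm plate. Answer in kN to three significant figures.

985 kN

Per bolt r_n = 1.5 l_c t F_u ≤ 3.0 d t F_u; upper limit = 3.0 × 30 × 5 × 410 / 1000 = 184.5 kN.
Edge bolt: l_c = 50 − 33/2 = 33.5 mm → 1.5 × 33.5 × 5 × 410 / 1000 = 103 → r_n = 103 kN.
Interior bolts: l_c = 125 − 33 = 92 mm → 1.5 × 92 × 5 × 410 / 1000 = 282.9 → r_n = 184.5 kN.
R_n = 2 × 103 + 6 × 184.5 = 1313 kN.
Design strength φR_n = 0.75 × 1313 = 985 kN.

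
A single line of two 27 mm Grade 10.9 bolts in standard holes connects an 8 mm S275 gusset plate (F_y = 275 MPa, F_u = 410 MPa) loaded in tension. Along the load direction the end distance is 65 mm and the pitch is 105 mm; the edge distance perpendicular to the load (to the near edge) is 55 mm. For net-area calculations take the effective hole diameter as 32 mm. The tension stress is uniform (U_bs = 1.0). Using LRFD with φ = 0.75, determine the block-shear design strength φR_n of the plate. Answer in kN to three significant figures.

Shear plane L_v = 65 + 1·105 = 170 mm; A_gv = 170 × 8 = 1360 mm².
A_nv = (170 − 1.5·32) × 8 = 976 mm².
A_nt = (55 − 0.5·32) × 8 = 312 mm².
0.6 F_u A_nv = 240.1 kN; 0.6 F_y A_gv = 224.4 kN → shear yielding governs the shear term.
R_n = 224.4 + 1.0 × 410 × 312 / 1000 = 352.3 kN.
Design strength φR_n = 0.75 × 352.3 = 264 kN.

264 kN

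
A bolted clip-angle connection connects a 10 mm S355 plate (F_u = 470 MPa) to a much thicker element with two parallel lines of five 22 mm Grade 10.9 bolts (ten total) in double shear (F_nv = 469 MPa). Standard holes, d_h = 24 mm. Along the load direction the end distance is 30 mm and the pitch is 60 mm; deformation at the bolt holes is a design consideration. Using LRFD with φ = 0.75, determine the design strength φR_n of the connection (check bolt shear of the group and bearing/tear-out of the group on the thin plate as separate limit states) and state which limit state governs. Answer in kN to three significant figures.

Bolt shear: A_b = π·22²/4 = 380.1 mm²; R_n = 469 × 380.1 × 10 × 2 / 1000 = 3566 kN → 0.75 × 3566 = 2670 kN.
Bearing (1.2 l_c t F_u ≤ 2.4 d t F_u): upper limit = 2.4·22·10·470 / 1000 = 248.2 kN.
  Edge l_c = 30 − 24/2 = 18 → r_n = 101.5 kN; interior l_c = 60 − 24 = 36 → r_n = 203 kN.
  R_n,bearing = 2·101.5 + 8·203 = 1827 kN → 0.75 × 1827 = 1370 kN.
Bearing governs: 1370 kN.

1370 kN (bearing governs)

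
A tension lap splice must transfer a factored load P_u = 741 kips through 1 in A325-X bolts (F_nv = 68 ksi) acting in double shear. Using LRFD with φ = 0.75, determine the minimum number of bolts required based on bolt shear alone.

A_b = π·1²/4 = 0.7854 in².
Per-bolt design strength φR_n = 0.75 × 68 × 0.7854 × 2 = 80.11 kips.
n ≥ 741 / 80.11 = 9.25 → use 10 bolts.

10 bolts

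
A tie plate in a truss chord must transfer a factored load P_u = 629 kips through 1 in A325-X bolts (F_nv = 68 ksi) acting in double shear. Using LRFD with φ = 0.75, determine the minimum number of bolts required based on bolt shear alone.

A_b = π·1²/4 = 0.7854 in².
Per-bolt design strength φR_n = 0.75 × 68 × 0.7854 × 2 = 80.11 kips.
n ≥ 629 / 80.11 = 7.852 → use 8 bolts.

8 bolts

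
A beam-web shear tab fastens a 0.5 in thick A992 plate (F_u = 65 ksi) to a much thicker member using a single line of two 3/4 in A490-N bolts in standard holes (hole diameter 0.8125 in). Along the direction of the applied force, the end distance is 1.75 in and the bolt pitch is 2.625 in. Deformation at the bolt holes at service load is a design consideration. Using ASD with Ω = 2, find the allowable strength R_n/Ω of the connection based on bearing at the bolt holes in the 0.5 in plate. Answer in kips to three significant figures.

55.5 kips

Per bolt r_n = 1.2 l_c t F_u ≤ 2.4 d t F_u; upper limit = 2.4 × 0.75 × 0.5 × 65 = 58.5 kips.
Edge bolt: l_c = 1.75 − 0.8125/2 = 1.344 in → 1.2 × 1.344 × 0.5 × 65 = 52.41 → r_n = 52.41 kips.
Interior bolts: l_c = 2.625 − 0.8125 = 1.812 in → 1.2 × 1.812 × 0.5 × 65 = 70.69 → r_n = 58.5 kips.
R_n = 1 × 52.41 + 1 × 58.5 = 110.9 kips.
Allowable strength R_n/Ω = 110.9 / 2 = 55.5 kips.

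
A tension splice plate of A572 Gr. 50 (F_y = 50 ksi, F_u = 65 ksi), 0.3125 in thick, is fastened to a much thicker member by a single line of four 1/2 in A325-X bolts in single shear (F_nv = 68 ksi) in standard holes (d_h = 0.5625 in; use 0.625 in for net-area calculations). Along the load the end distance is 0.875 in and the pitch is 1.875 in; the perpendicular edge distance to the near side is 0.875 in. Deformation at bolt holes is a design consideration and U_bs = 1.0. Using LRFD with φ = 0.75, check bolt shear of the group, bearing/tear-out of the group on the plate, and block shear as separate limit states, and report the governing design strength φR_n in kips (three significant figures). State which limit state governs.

Bolt shear: A_b = π·0.5²/4 = 0.1963 in²; R_n = 68 × 0.1963 × 4 × 1 = 53.41 kips → 0.75 × 53.41 = 40.1 kips.
Bearing: edge l_c = 0.5938, r_n = 14.47 kips; interior l_c = 1.312, r_n = 24.38 kips; R_n = 14.47 + 3·24.38 = 87.6 kips → 65.7 kips.
Block shear: A_gv = 2.031, A_nv = 1.348, A_nt = 0.1758 in²; R_n = min(0.6F_uA_nv, 0.6F_yA_gv) + U_bs·F_u·A_nt = 63.98 kips → 48 kips.
Bolt shear governs: 40.1 kips.

40.1 kips (bolt shear governs)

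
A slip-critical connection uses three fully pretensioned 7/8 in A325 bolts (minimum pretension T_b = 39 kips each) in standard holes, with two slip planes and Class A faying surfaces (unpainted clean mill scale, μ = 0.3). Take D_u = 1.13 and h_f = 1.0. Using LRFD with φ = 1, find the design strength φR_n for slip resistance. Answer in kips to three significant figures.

R_n = μ · D_u · h_f · T_b · n_s · n_b = 0.3 × 1.13 × 1.0 × 39 × 2 × 3 = 79.33 kips.
Design strength φR_n = 1 × 79.33 = 79.3 kips.

79.3 kips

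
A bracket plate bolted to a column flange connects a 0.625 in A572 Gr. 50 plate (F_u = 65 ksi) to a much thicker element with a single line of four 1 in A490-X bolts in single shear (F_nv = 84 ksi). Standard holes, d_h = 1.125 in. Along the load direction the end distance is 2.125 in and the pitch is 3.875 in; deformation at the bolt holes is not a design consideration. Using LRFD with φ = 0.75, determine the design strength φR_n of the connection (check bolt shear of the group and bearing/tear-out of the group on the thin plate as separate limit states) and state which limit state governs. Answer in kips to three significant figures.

198 kips (bolt shear governs)

Bolt shear: A_b = π·1²/4 = 0.7854 in²; R_n = 84 × 0.7854 × 4 × 1 = 263.9 kips → 0.75 × 263.9 = 198 kips.
Bearing (1.5 l_c t F_u ≤ 3.0 d t F_u): upper limit = 3.0·1·0.625·65 = 121.9 kips.
  Edge l_c = 2.125 − 1.125/2 = 1.562 → r_n = 95.21 kips; interior l_c = 3.875 − 1.125 = 2.75 → r_n = 121.9 kips.
  R_n,bearing = 1·95.21 + 3·121.9 = 460.8 kips → 0.75 × 460.8 = 346 kips.
Bolt shear governs: 198 kips.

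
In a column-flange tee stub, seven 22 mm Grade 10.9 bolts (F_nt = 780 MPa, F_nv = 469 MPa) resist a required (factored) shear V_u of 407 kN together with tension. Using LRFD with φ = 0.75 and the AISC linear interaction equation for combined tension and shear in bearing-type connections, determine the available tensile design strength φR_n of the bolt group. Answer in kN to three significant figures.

A_b = π·22²/4 = 380.1 mm²; f_rv = 407 × 1000 / (7 × 380.1) = 153 MPa.
F'_nt = 1.3 F_nt − (F_nt / φF_nv) f_rv = 1.3·780 − (780/(0.75·469))·153 = 674.8 MPa, capped at F_nt → F'_nt = 674.8 MPa.
R_n = F'_nt · A_b · n = 674.8 × 380.1 × 7 / 1000 = 1796 kN.
Design strength φR_n = 0.75 × 1796 = 1350 kN.

1350 kN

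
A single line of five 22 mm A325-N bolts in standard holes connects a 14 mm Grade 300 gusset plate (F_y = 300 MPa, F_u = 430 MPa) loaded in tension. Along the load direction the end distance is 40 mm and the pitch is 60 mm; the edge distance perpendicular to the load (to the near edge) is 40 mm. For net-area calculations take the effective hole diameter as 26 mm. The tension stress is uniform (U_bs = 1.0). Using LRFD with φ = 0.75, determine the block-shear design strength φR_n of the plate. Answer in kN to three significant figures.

Shear plane L_v = 40 + 4·60 = 280 mm; A_gv = 280 × 14 = 3920 mm².
A_nv = (280 − 4.5·26) × 14 = 2282 mm².
A_nt = (40 − 0.5·26) × 14 = 378 mm².
0.6 F_u A_nv = 588.8 kN; 0.6 F_y A_gv = 705.6 kN → shear rupture governs the shear term.
R_n = 588.8 + 1.0 × 430 × 378 / 1000 = 751.3 kN.
Design strength φR_n = 0.75 × 751.3 = 563 kN.

563 kN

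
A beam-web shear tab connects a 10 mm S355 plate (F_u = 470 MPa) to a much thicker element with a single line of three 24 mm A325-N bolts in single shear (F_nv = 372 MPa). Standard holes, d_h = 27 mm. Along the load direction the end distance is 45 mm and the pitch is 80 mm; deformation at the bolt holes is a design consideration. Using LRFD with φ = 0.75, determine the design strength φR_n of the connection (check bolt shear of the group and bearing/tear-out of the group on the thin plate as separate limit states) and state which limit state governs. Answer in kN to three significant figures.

Bolt shear: A_b = π·24²/4 = 452.4 mm²; R_n = 372 × 452.4 × 3 × 1 / 1000 = 504.9 kN → 0.75 × 504.9 = 379 kN.
Bearing (1.2 l_c t F_u ≤ 2.4 d t F_u): upper limit = 2.4·24·10·470 / 1000 = 270.7 kN.
  Edge l_c = 45 − 27/2 = 31.5 → r_n = 177.7 kN; interior l_c = 80 − 27 = 53 → r_n = 270.7 kN.
  R_n,bearing = 1·177.7 + 2·270.7 = 719.1 kN → 0.75 × 719.1 = 539 kN.
Bolt shear governs: 379 kN.

379 kN (bolt shear governs)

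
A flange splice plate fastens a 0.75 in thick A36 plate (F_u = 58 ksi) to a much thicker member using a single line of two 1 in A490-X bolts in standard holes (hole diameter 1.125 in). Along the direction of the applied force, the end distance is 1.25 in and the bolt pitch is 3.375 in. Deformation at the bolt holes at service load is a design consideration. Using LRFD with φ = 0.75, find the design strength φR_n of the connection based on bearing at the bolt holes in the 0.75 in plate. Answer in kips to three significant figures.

Per bolt r_n = 1.2 l_c t F_u ≤ 2.4 d t F_u; upper limit = 2.4 × 1 × 0.75 × 58 = 104.4 kips.
Edge bolt: l_c = 1.25 − 1.125/2 = 0.6875 in → 1.2 × 0.6875 × 0.75 × 58 = 35.89 → r_n = 35.89 kips.
Interior bolts: l_c = 3.375 − 1.125 = 2.25 in → 1.2 × 2.25 × 0.75 × 58 = 117.4 → r_n = 104.4 kips.
R_n = 1 × 35.89 + 1 × 104.4 = 140.3 kips.
Design strength φR_n = 0.75 × 140.3 = 105 kips.

105 kips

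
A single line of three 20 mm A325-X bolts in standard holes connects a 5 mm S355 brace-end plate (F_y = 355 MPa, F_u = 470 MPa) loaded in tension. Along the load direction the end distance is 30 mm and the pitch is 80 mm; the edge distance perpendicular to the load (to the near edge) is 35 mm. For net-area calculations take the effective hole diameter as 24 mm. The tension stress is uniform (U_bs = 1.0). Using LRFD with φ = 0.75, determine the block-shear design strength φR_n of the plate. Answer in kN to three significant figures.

178 kN

Shear plane L_v = 30 + 2·80 = 190 mm; A_gv = 190 × 5 = 950 mm².
A_nv = (190 − 2.5·24) × 5 = 650 mm².
A_nt = (35 − 0.5·24) × 5 = 115 mm².
0.6 F_u A_nv = 183.3 kN; 0.6 F_y A_gv = 202.3 kN → shear rupture governs the shear term.
R_n = 183.3 + 1.0 × 470 × 115 / 1000 = 237.4 kN.
Design strength φR_n = 0.75 × 237.4 = 178 kN.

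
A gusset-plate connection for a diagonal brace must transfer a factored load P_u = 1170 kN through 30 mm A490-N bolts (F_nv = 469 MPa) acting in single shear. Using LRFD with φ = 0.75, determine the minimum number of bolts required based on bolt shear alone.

5 bolts

A_b = π·30²/4 = 706.9 mm².
Per-bolt design strength φR_n = 0.75 × 469 × 706.9 × 1 / 1000 = 248.6 kN.
n ≥ 1170 / 248.6 = 4.706 → use 5 bolts.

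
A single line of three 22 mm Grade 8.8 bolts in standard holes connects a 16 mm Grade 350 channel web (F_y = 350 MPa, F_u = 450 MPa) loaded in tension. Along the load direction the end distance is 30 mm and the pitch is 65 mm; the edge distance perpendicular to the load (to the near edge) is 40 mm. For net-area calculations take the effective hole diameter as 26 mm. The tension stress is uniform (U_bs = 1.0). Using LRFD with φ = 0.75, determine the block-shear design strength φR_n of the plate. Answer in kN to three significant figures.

454 kN

Shear plane L_v = 30 + 2·65 = 160 mm; A_gv = 160 × 16 = 2560 mm².
A_nv = (160 − 2.5·26) × 16 = 1520 mm².
A_nt = (40 − 0.5·26) × 16 = 432 mm².
0.6 F_u A_nv = 410.4 kN; 0.6 F_y A_gv = 537.6 kN → shear rupture governs the shear term.
R_n = 410.4 + 1.0 × 450 × 432 / 1000 = 604.8 kN.
Design strength φR_n = 0.75 × 604.8 = 454 kN.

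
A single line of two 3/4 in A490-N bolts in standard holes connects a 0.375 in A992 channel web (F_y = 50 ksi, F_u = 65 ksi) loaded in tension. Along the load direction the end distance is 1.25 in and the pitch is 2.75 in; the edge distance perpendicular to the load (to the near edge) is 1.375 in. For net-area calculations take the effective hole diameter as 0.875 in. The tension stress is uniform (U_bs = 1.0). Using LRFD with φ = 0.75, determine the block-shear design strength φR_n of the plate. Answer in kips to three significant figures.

Shear plane L_v = 1.25 + 1·2.75 = 4 in; A_gv = 4 × 0.375 = 1.5 in².
A_nv = (4 − 1.5·0.875) × 0.375 = 1.008 in².
A_nt = (1.375 − 0.5·0.875) × 0.375 = 0.3516 in².
0.6 F_u A_nv = 39.3 kips; 0.6 F_y A_gv = 45 kips → shear rupture governs the shear term.
R_n = 39.3 + 1.0 × 65 × 0.3516 = 62.16 kips.
Design strength φR_n = 0.75 × 62.16 = 46.6 kips.

46.6 kips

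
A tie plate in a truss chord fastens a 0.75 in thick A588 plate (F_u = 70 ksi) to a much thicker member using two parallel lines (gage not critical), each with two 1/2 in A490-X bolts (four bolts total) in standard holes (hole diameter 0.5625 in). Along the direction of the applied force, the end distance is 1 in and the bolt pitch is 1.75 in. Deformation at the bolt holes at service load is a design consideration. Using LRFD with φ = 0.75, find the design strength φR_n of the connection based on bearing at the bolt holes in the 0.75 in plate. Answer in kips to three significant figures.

Per bolt r_n = 1.2 l_c t F_u ≤ 2.4 d t F_u; upper limit = 2.4 × 0.5 × 0.75 × 70 = 63 kips.
Edge bolt: l_c = 1 − 0.5625/2 = 0.7188 in → 1.2 × 0.7188 × 0.75 × 70 = 45.28 → r_n = 45.28 kips.
Interior bolts: l_c = 1.75 − 0.5625 = 1.188 in → 1.2 × 1.188 × 0.75 × 70 = 74.81 → r_n = 63 kips.
R_n = 2 × 45.28 + 2 × 63 = 216.6 kips.
Design strength φR_n = 0.75 × 216.6 = 162 kips.

162 kips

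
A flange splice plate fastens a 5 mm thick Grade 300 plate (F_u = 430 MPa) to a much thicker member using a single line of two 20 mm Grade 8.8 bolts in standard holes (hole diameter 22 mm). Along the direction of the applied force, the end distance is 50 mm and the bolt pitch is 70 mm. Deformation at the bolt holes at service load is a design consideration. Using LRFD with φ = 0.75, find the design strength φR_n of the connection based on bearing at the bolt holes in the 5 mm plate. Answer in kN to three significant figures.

Per bolt r_n = 1.2 l_c t F_u ≤ 2.4 d t F_u; upper limit = 2.4 × 20 × 5 × 430 / 1000 = 103.2 kN.
Edge bolt: l_c = 50 − 22/2 = 39 mm → 1.2 × 39 × 5 × 430 / 1000 = 100.6 → r_n = 100.6 kN.
Interior bolts: l_c = 70 − 22 = 48 mm → 1.2 × 48 × 5 × 430 / 1000 = 123.8 → r_n = 103.2 kN.
R_n = 1 × 100.6 + 1 × 103.2 = 203.8 kN.
Design strength φR_n = 0.75 × 203.8 = 153 kN.

153 kN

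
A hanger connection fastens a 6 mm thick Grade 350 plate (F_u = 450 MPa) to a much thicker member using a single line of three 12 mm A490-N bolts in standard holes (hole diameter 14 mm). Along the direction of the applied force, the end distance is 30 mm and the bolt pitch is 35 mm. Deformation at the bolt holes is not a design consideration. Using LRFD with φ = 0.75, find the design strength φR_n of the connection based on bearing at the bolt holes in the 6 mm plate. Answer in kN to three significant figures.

Per bolt r_n = 1.5 l_c t F_u ≤ 3.0 d t F_u; upper limit = 3.0 × 12 × 6 × 450 / 1000 = 97.2 kN.
Edge bolt: l_c = 30 − 14/2 = 23 mm → 1.5 × 23 × 6 × 450 / 1000 = 93.15 → r_n = 93.15 kN.
Interior bolts: l_c = 35 − 14 = 21 mm → 1.5 × 21 × 6 × 450 / 1000 = 85.05 → r_n = 85.05 kN.
R_n = 1 × 93.15 + 2 × 85.05 = 263.2 kN.
Design strength φR_n = 0.75 × 263.2 = 197 kN.

197 kN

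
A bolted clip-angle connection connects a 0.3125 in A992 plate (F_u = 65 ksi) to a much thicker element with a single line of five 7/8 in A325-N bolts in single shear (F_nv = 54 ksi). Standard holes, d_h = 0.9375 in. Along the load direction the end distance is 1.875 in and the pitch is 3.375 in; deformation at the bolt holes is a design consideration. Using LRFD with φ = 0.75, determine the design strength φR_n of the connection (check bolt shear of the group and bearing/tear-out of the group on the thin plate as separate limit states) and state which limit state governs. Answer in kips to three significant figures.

122 kips (bolt shear governs)

Bolt shear: A_b = π·0.875²/4 = 0.6013 in²; R_n = 54 × 0.6013 × 5 × 1 = 162.4 kips → 0.75 × 162.4 = 122 kips.
Bearing (1.2 l_c t F_u ≤ 2.4 d t F_u): upper limit = 2.4·0.875·0.3125·65 = 42.66 kips.
  Edge l_c = 1.875 − 0.9375/2 = 1.406 → r_n = 34.28 kips; interior l_c = 3.375 − 0.9375 = 2.438 → r_n = 42.66 kips.
  R_n,bearing = 1·34.28 + 4·42.66 = 204.9 kips → 0.75 × 204.9 = 154 kips.
Bolt shear governs: 122 kips.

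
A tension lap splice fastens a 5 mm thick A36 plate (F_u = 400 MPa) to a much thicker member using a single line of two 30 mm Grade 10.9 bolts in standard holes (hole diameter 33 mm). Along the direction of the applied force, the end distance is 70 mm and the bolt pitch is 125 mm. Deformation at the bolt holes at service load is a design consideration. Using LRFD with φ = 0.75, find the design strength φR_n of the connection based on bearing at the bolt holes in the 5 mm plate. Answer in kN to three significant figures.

Per bolt r_n = 1.2 l_c t F_u ≤ 2.4 d t F_u; upper limit = 2.4 × 30 × 5 × 400 / 1000 = 144 kN.
Edge bolt: l_c = 70 − 33/2 = 53.5 mm → 1.2 × 53.5 × 5 × 400 / 1000 = 128.4 → r_n = 128.4 kN.
Interior bolts: l_c = 125 − 33 = 92 mm → 1.2 × 92 × 5 × 400 / 1000 = 220.8 → r_n = 144 kN.
R_n = 1 × 128.4 + 1 × 144 = 272.4 kN.
Design strength φR_n = 0.75 × 272.4 = 204 kN.

204 kN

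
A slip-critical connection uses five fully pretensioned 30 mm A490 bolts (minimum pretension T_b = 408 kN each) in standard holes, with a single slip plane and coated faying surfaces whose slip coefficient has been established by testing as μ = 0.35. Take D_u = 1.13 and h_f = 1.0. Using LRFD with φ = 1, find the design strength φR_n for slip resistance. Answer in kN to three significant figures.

R_n = μ · D_u · h_f · T_b · n_s · n_b = 0.35 × 1.13 × 1.0 × 408 × 1 × 5 = 806.8 kN.
Design strength φR_n = 1 × 806.8 = 807 kN.

807 kN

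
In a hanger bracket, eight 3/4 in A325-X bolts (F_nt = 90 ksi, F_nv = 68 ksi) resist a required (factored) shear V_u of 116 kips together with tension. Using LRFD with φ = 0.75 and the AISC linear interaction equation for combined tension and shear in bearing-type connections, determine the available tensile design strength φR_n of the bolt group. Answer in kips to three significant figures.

A_b = π·0.75²/4 = 0.4418 in²; f_rv = 116 / (8 × 0.4418) = 32.82 ksi.
F'_nt = 1.3 F_nt − (F_nt / φF_nv) f_rv = 1.3·90 − (90/(0.75·68))·32.82 = 59.08 ksi, capped at F_nt → F'_nt = 59.08 ksi.
R_n = F'_nt · A_b · n = 59.08 × 0.4418 × 8 = 208.8 kips.
Design strength φR_n = 0.75 × 208.8 = 157 kips.

157 kips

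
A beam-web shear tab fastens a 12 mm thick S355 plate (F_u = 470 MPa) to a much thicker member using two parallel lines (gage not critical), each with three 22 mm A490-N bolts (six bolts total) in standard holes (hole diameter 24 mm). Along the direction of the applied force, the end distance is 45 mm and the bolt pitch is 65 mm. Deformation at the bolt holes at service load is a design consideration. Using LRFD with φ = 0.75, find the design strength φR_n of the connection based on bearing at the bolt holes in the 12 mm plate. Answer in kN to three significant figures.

1170 kN

Per bolt r_n = 1.2 l_c t F_u ≤ 2.4 d t F_u; upper limit = 2.4 × 22 × 12 × 470 / 1000 = 297.8 kN.
Edge bolt: l_c = 45 − 24/2 = 33 mm → 1.2 × 33 × 12 × 470 / 1000 = 223.3 → r_n = 223.3 kN.
Interior bolts: l_c = 65 − 24 = 41 mm → 1.2 × 41 × 12 × 470 / 1000 = 277.5 → r_n = 277.5 kN.
R_n = 2 × 223.3 + 4 × 277.5 = 1557 kN.
Design strength φR_n = 0.75 × 1557 = 1170 kN.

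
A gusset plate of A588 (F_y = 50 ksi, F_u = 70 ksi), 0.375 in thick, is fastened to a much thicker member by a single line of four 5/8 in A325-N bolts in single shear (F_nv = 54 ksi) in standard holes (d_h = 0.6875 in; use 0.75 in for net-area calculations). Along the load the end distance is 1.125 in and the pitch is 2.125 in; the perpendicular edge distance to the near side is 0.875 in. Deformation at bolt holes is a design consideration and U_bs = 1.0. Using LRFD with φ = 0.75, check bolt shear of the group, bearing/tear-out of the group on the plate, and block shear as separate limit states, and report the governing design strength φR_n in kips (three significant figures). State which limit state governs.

49.7 kips (bolt shear governs)

Bolt shear: A_b = π·0.625²/4 = 0.3068 in²; R_n = 54 × 0.3068 × 4 × 1 = 66.27 kips → 0.75 × 66.27 = 49.7 kips.
Bearing: edge l_c = 0.7812, r_n = 24.61 kips; interior l_c = 1.438, r_n = 39.38 kips; R_n = 24.61 + 3·39.38 = 142.7 kips → 107 kips.
Block shear: A_gv = 2.812, A_nv = 1.828, A_nt = 0.1875 in²; R_n = min(0.6F_uA_nv, 0.6F_yA_gv) + U_bs·F_u·A_nt = 89.91 kips → 67.4 kips.
Bolt shear governs: 49.7 kips.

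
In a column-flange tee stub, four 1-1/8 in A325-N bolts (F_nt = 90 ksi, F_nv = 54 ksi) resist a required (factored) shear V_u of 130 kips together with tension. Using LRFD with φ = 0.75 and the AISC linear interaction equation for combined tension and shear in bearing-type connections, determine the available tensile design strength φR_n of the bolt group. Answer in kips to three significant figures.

132 kips

A_b = π·1.125²/4 = 0.994 in²; f_rv = 130 / (4 × 0.994) = 32.7 ksi.
F'_nt = 1.3 F_nt − (F_nt / φF_nv) f_rv = 1.3·90 − (90/(0.75·54))·32.7 = 44.34 ksi, capped at F_nt → F'_nt = 44.34 ksi.
R_n = F'_nt · A_b · n = 44.34 × 0.994 × 4 = 176.3 kips.
Design strength φR_n = 0.75 × 176.3 = 132 kips.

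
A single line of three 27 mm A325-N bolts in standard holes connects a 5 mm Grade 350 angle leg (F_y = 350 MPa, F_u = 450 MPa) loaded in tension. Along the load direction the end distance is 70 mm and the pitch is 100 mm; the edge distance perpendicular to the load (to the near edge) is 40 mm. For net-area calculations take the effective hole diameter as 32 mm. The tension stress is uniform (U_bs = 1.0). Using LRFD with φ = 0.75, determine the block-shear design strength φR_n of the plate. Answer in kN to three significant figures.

233 kN

Shear plane L_v = 70 + 2·100 = 270 mm; A_gv = 270 × 5 = 1350 mm².
A_nv = (270 − 2.5·32) × 5 = 950 mm².
A_nt = (40 − 0.5·32) × 5 = 120 mm².
0.6 F_u A_nv = 256.5 kN; 0.6 F_y A_gv = 283.5 kN → shear rupture governs the shear term.
R_n = 256.5 + 1.0 × 450 × 120 / 1000 = 310.5 kN.
Design strength φR_n = 0.75 × 310.5 = 233 kN.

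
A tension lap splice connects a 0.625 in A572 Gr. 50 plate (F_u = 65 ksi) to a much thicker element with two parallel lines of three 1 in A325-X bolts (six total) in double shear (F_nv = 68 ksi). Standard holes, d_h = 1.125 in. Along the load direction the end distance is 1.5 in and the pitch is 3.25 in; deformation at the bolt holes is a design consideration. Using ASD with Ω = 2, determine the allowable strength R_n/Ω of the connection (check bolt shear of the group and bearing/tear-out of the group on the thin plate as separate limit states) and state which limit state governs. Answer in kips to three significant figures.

241 kips (bearing governs)

Bolt shear: A_b = π·1²/4 = 0.7854 in²; R_n = 68 × 0.7854 × 6 × 2 = 640.9 kips → 640.9 / 2 = 320 kips.
Bearing (1.2 l_c t F_u ≤ 2.4 d t F_u): upper limit = 2.4·1·0.625·65 = 97.5 kips.
  Edge l_c = 1.5 − 1.125/2 = 0.9375 → r_n = 45.7 kips; interior l_c = 3.25 − 1.125 = 2.125 → r_n = 97.5 kips.
  R_n,bearing = 2·45.7 + 4·97.5 = 481.4 kips → 481.4 / 2 = 241 kips.
Bearing governs: 241 kips.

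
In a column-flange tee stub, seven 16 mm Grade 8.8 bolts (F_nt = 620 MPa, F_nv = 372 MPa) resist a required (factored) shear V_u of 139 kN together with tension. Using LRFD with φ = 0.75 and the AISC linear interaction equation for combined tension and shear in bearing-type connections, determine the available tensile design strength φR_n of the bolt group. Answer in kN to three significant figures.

619 kN

A_b = π·16²/4 = 201.1 mm²; f_rv = 139 × 1000 / (7 × 201.1) = 98.76 MPa.
F'_nt = 1.3 F_nt − (F_nt / φF_nv) f_rv = 1.3·620 − (620/(0.75·372))·98.76 = 586.5 MPa, capped at F_nt → F'_nt = 586.5 MPa.
R_n = F'_nt · A_b · n = 586.5 × 201.1 × 7 / 1000 = 825.5 kN.
Design strength φR_n = 0.75 × 825.5 = 619 kN.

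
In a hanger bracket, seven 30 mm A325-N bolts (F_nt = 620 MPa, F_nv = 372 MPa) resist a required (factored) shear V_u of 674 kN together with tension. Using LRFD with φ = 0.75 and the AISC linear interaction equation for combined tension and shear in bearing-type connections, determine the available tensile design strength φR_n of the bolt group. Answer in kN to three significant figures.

1870 kN

A_b = π·30²/4 = 706.9 mm²; f_rv = 674 × 1000 / (7 × 706.9) = 136.2 MPa.
F'_nt = 1.3 F_nt − (F_nt / φF_nv) f_rv = 1.3·620 − (620/(0.75·372))·136.2 = 503.3 MPa, capped at F_nt → F'_nt = 503.3 MPa.
R_n = F'_nt · A_b · n = 503.3 × 706.9 × 7 / 1000 = 2490 kN.
Design strength φR_n = 0.75 × 2490 = 1870 kN.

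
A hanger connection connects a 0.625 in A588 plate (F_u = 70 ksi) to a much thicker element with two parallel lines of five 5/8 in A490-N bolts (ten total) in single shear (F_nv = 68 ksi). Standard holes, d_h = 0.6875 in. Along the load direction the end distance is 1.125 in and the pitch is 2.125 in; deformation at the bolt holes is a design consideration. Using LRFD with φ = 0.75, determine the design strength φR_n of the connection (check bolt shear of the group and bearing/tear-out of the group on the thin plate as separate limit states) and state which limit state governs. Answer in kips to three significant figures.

156 kips (bolt shear governs)

Bolt shear: A_b = π·0.625²/4 = 0.3068 in²; R_n = 68 × 0.3068 × 10 × 1 = 208.6 kips → 0.75 × 208.6 = 156 kips.
Bearing (1.2 l_c t F_u ≤ 2.4 d t F_u): upper limit = 2.4·0.625·0.625·70 = 65.62 kips.
  Edge l_c = 1.125 − 0.6875/2 = 0.7812 → r_n = 41.02 kips; interior l_c = 2.125 − 0.6875 = 1.438 → r_n = 65.62 kips.
  R_n,bearing = 2·41.02 + 8·65.62 = 607 kips → 0.75 × 607 = 455 kips.
Bolt shear governs: 156 kips.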